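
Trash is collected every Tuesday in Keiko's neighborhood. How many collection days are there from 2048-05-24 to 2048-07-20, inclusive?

8

2048-05-24 is a Sunday.
From 2048-05-24 to 2048-07-20 is 58 days inclusive.
58 = 7 × 8 + 2, so there are 8 full weeks plus 2 extra days.
Each full week contributes one Tuesday: 8 so far.
The 2 extra days are Sun, Mon — none qualify.
Total: 8 + 0 = 8.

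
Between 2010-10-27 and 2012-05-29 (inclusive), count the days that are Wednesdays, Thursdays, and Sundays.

249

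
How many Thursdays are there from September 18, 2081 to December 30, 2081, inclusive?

15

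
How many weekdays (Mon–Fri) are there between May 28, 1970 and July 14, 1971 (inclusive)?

May 28, 1970 is a Thursday.
That's 413 days from start to end, counting both.
413 = 7 × 59, so the span is exactly 59 full weeks.
Each full week contributes 5 weekdays (Mon–Fri): 59 × 5 = 295.
Total: 295.

295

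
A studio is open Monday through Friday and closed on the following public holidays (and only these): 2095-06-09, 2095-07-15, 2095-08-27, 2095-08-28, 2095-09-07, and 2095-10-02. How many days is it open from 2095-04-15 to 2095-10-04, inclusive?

120

2095-04-15 is a Friday.
The range spans 173 days (inclusive of both endpoints).
173 = 7 × 24 + 5, so there are 24 full weeks plus 5 extra days.
Each full week contributes 5 weekdays (Mon–Fri): 24 × 5 = 120.
The 5 extra days are Fri, Sat, Sun, Mon, Tue — 3 of them qualify.
Total: 120 + 3 = 123.
Holidays: 2095-06-09 (Thu); 2095-07-15 (Fri); 2095-08-27 (Sat); 2095-08-28 (Sun); 2095-09-07 (Wed); 2095-10-02 (Sun).
3 of the 6 holidays fall on weekdays; the rest are weekends and were already excluded.
Business days: 123 − 3 = 120.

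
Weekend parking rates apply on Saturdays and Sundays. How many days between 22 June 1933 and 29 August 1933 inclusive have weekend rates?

20

22 June 1933 is a Thursday.
The range spans 69 days (inclusive of both endpoints).
69 = 7 × 9 + 6, so there are 9 full weeks plus 6 extra days.
Each full week contributes 2 weekend days (Sat, Sun): 9 × 2 = 18.
The 6 extra days are Thursday, Friday, Saturday, Sunday, Monday, Tuesday — 2 of them qualify.
Total: 18 + 2 = 20.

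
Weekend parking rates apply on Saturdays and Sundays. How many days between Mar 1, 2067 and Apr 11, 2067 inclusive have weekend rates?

12

Mar 1, 2067 is a Tuesday.
That's 42 days from start to end, counting both.
42 = 7 × 6, so the span is exactly 6 full weeks.
Each full week contributes 2 weekend days (Sat, Sun): 6 × 2 = 12.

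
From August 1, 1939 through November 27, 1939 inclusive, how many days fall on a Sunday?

August 1, 1939 is a Tuesday.
The range spans 119 days (inclusive of both endpoints).
119 = 7 × 17, so the span is exactly 17 full weeks.
Each full week contributes one Sunday: 17 so far.
Total: 17.

17 Sundays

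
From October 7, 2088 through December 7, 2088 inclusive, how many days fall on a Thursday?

October 7, 2088 is a Thursday.
From October 7, 2088 to December 7, 2088 is 62 days inclusive.
62 = 7 × 8 + 6, so there are 8 full weeks plus 6 extra days.
Each full week contributes one Thursday: 8 so far.
The 6 extra days are Thursday, Friday, Saturday, Sunday, Monday, Tuesday — 1 of them qualifies.
Total: 8 + 1 = 9.

9 Thursdays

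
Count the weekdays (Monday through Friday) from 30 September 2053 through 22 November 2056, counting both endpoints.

822 weekdays

30 September 2053 is a Tuesday.
The range spans 1150 days (inclusive of both endpoints).
1150 = 7 × 164 + 2, so there are 164 full weeks plus 2 extra days.
Each full week contributes 5 weekdays (Mon–Fri): 164 × 5 = 820.
The 2 extra days are Tuesday, Wednesday — 2 of them qualify.
Total: 820 + 2 = 822.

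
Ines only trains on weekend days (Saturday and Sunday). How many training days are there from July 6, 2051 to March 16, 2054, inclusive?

July 6, 2051 is a Thursday.
From July 6, 2051 to March 16, 2054 is 985 days inclusive.
985 = 7 × 140 + 5, so there are 140 full weeks plus 5 extra days.
Each full week contributes 2 weekend days (Sat, Sun): 140 × 2 = 280.
The 5 extra days are Thu, Fri, Sat, Sun, Mon — 2 of them qualify.
Total: 280 + 2 = 282.

282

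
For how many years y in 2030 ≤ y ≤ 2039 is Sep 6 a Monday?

Day of week of September 6 in each year:
2030: Fri, 2031: Sat, 2032: Mon ✓, 2033: Tue, 2034: Wed, 2035: Thu, 2036: Sat, 2037: Sun, 2038: Mon ✓, 2039: Tue
Mondays: 2032, 2038.

2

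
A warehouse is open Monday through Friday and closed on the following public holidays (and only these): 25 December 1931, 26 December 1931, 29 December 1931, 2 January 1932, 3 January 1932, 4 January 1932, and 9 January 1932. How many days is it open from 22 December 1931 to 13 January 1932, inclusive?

22 December 1931 is a Tuesday.
The range spans 23 days (inclusive of both endpoints).
23 = 7 × 3 + 2, so there are 3 full weeks plus 2 extra days.
Each full week contributes 5 weekdays (Mon–Fri): 3 × 5 = 15.
The 2 extra days are Tue, Wed — 2 of them qualify.
Total: 15 + 2 = 17.
Holidays: 25 December 1931 (Fri); 26 December 1931 (Sat); 29 December 1931 (Tue); 2 January 1932 (Sat); 3 January 1932 (Sun); 4 January 1932 (Mon); 9 January 1932 (Sat).
3 of the 7 holidays fall on weekdays; the rest are weekends and were already excluded.
Business days: 17 − 3 = 14.

14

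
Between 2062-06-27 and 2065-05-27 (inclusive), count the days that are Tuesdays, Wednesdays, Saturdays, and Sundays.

610

2062-06-27 is a Tuesday.
From 2062-06-27 to 2065-05-27 is 1066 days inclusive.
1066 = 7 × 152 + 2, so there are 152 full weeks plus 2 extra days.
Each full week contributes 4 days from the set (Tue, Wed, Sat, Sun): 152 × 4 = 608.
The 2 extra days are Tuesday, Wednesday — 2 of them qualify.
Total: 608 + 2 = 610.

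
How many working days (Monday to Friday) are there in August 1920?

22

1 August 1920 is a Sunday.
From 1 August 1920 to 31 August 1920 is 31 days inclusive.
31 = 7 × 4 + 3, so there are 4 full weeks plus 3 extra days.
Each full week contributes 5 weekdays (Mon–Fri): 4 × 5 = 20.
The 3 extra days are Sunday, Monday, Tuesday — 2 of them qualify.
Total: 20 + 2 = 22.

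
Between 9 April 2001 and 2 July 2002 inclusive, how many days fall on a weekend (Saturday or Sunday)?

128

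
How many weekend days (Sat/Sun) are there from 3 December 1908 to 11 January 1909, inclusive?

12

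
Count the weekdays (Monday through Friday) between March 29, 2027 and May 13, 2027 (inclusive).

March 29, 2027 is a Monday.
The range spans 46 days (inclusive of both endpoints).
46 = 7 × 6 + 4, so there are 6 full weeks plus 4 extra days.
Each full week contributes 5 weekdays (Mon–Fri): 6 × 5 = 30.
The 4 extra days are Mon, Tue, Wed, Thu — 4 of them qualify.
Total: 30 + 4 = 34.

34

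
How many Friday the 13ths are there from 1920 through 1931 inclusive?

Friday-the-13ths by year:
1920: Feb, Aug
1921: May
1922: Jan, Oct
1923: Apr, Jul
1924: Jun
1925: Feb, Mar, Nov
1926: Aug
1927: May
1928: Jan, Apr, Jul
1929: Sep, Dec
1930: Jun
1931: Feb, Mar, Nov

22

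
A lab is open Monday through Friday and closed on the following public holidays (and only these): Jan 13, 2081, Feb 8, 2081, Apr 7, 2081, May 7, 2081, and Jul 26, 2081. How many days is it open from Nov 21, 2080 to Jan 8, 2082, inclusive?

293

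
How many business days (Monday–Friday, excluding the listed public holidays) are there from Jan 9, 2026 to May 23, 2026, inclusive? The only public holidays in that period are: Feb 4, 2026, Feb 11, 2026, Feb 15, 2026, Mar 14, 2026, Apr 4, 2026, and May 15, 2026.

93 business days

Jan 9, 2026 is a Friday.
That's 135 days from start to end, counting both.
135 = 7 × 19 + 2, so there are 19 full weeks plus 2 extra days.
Each full week contributes 5 weekdays (Mon–Fri): 19 × 5 = 95.
The 2 extra days are Friday, Saturday — 1 of them qualifies.
Total: 95 + 1 = 96.
Holidays: Feb 4, 2026 (Wed); Feb 11, 2026 (Wed); Feb 15, 2026 (Sun); Mar 14, 2026 (Sat); Apr 4, 2026 (Sat); May 15, 2026 (Fri).
3 of the 6 holidays fall on weekdays; the rest are weekends and were already excluded.
Business days: 96 − 3 = 93.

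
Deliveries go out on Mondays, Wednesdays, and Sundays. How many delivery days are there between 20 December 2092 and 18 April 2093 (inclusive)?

20 December 2092 is a Saturday.
The range spans 120 days (inclusive of both endpoints).
120 = 7 × 17 + 1, so there are 17 full weeks plus 1 extra day.
Each full week contributes 3 days from the set (Mon, Wed, Sun): 17 × 3 = 51.
The 1 extra day is Sat — none qualify.
Total: 51 + 0 = 51.

51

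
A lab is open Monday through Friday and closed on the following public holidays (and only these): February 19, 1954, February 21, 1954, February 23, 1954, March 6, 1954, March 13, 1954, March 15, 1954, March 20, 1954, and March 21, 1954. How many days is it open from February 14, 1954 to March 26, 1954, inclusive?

February 14, 1954 is a Sunday.
From February 14, 1954 to March 26, 1954 is 41 days inclusive.
41 = 7 × 5 + 6, so there are 5 full weeks plus 6 extra days.
Each full week contributes 5 weekdays (Mon–Fri): 5 × 5 = 25.
The 6 extra days are Sun, Mon, Tue, Wed, Thu, Fri — 5 of them qualify.
Total: 25 + 5 = 30.
Holidays: February 19, 1954 (Fri); February 21, 1954 (Sun); February 23, 1954 (Tue); March 6, 1954 (Sat); March 13, 1954 (Sat); March 15, 1954 (Mon); March 20, 1954 (Sat); March 21, 1954 (Sun).
3 of the 8 holidays fall on weekdays; the rest are weekends and were already excluded.
Business days: 30 − 3 = 27.

27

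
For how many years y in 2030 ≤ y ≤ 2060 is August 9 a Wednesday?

Day of week of August 9 in each year:
2030: Fri, 2031: Sat, 2032: Mon, 2033: Tue, 2034: Wed ✓, 2035: Thu, 2036: Sat, 2037: Sun, 2038: Mon, 2039: Tue, 2040: Thu, 2041: Fri, 2042: Sat, 2043: Sun, 2044: Tue, 2045: Wed ✓, 2046: Thu, 2047: Fri, 2048: Sun, 2049: Mon, 2050: Tue, 2051: Wed ✓, 2052: Fri, 2053: Sat, 2054: Sun, 2055: Mon, 2056: Wed ✓, 2057: Thu, 2058: Fri, 2059: Sat, 2060: Mon
Wednesdays: 2034, 2045, 2051, 2056.

4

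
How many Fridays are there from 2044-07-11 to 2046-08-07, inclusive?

108 Fridays

2044-07-11 is a Monday.
From 2044-07-11 to 2046-08-07 is 758 days inclusive.
758 = 7 × 108 + 2, so there are 108 full weeks plus 2 extra days.
Each full week contributes one Friday: 108 so far.
The 2 extra days are Mon, Tue — none qualify.
Total: 108 + 0 = 108.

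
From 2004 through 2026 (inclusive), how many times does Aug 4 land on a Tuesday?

Day of week of August 4 in each year:
2004: Wed, 2005: Thu, 2006: Fri, 2007: Sat, 2008: Mon, 2009: Tue ✓, 2010: Wed, 2011: Thu, 2012: Sat, 2013: Sun, 2014: Mon, 2015: Tue ✓, 2016: Thu, 2017: Fri, 2018: Sat, 2019: Sun, 2020: Tue ✓, 2021: Wed, 2022: Thu, 2023: Fri, 2024: Sun, 2025: Mon, 2026: Tue ✓
Tuesdays: 2009, 2015, 2020, 2026.

4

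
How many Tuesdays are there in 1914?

Jan 1, 1914 is a Thursday.
The range spans 365 days (inclusive of both endpoints).
365 = 7 × 52 + 1, so there are 52 full weeks plus 1 extra day.
Each full week contributes one Tuesday: 52 so far.
The 1 extra day is Thu — none qualify.
Total: 52 + 0 = 52.

52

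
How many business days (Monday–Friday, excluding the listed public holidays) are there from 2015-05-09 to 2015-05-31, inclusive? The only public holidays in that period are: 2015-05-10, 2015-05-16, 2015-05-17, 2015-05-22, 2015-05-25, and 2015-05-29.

2015-05-09 is a Saturday.
The range spans 23 days (inclusive of both endpoints).
23 = 7 × 3 + 2, so there are 3 full weeks plus 2 extra days.
Each full week contributes 5 weekdays (Mon–Fri): 3 × 5 = 15.
The 2 extra days are Saturday, Sunday — none qualify.
Total: 15 + 0 = 15.
Holidays: 2015-05-10 (Sun); 2015-05-16 (Sat); 2015-05-17 (Sun); 2015-05-22 (Fri); 2015-05-25 (Mon); 2015-05-29 (Fri).
3 of the 6 holidays fall on weekdays; the rest are weekends and were already excluded.
Business days: 15 − 3 = 12.

12 business days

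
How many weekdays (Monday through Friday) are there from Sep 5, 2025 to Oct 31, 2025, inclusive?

41

Sep 5, 2025 is a Friday.
From Sep 5, 2025 to Oct 31, 2025 is 57 days inclusive.
57 = 7 × 8 + 1, so there are 8 full weeks plus 1 extra day.
Each full week contributes 5 weekdays (Mon–Fri): 8 × 5 = 40.
The 1 extra day is Friday — 1 of them qualifies.
Total: 40 + 1 = 41.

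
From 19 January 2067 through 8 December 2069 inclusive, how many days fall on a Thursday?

19 January 2067 is a Wednesday.
That's 1055 days from start to end, counting both.
1055 = 7 × 150 + 5, so there are 150 full weeks plus 5 extra days.
Each full week contributes one Thursday: 150 so far.
The 5 extra days are Wed, Thu, Fri, Sat, Sun — 1 of them qualifies.
Total: 150 + 1 = 151.

151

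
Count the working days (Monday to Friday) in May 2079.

23 weekdays

May 1, 2079 is a Monday.
That's 31 days from start to end, counting both.
31 = 7 × 4 + 3, so there are 4 full weeks plus 3 extra days.
Each full week contributes 5 weekdays (Mon–Fri): 4 × 5 = 20.
The 3 extra days are Mon, Tue, Wed — 3 of them qualify.
Total: 20 + 3 = 23.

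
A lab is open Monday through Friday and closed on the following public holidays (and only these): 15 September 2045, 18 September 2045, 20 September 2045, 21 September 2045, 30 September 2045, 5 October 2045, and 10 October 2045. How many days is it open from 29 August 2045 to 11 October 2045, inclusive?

29 August 2045 is a Tuesday.
The range spans 44 days (inclusive of both endpoints).
44 = 7 × 6 + 2, so there are 6 full weeks plus 2 extra days.
Each full week contributes 5 weekdays (Mon–Fri): 6 × 5 = 30.
The 2 extra days are Tuesday, Wednesday — 2 of them qualify.
Total: 30 + 2 = 32.
Holidays: 15 September 2045 (Fri); 18 September 2045 (Mon); 20 September 2045 (Wed); 21 September 2045 (Thu); 30 September 2045 (Sat); 5 October 2045 (Thu); 10 October 2045 (Tue).
6 of the 7 holidays fall on weekdays; the rest are weekends and were already excluded.
Business days: 32 − 6 = 26.

26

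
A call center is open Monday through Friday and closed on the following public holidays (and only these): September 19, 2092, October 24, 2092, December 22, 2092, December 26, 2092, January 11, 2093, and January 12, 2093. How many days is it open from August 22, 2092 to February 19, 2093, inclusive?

125 working days

August 22, 2092 is a Friday.
That's 182 days from start to end, counting both.
182 = 7 × 26, so the span is exactly 26 full weeks.
Each full week contributes 5 weekdays (Mon–Fri): 26 × 5 = 130.
Holidays: September 19, 2092 (Fri); October 24, 2092 (Fri); December 22, 2092 (Mon); December 26, 2092 (Fri); January 11, 2093 (Sun); January 12, 2093 (Mon).
5 of the 6 holidays fall on weekdays; the rest are weekends and were already excluded.
Business days: 130 − 5 = 125.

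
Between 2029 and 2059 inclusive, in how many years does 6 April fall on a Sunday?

5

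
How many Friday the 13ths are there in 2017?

The 13th falls on a Friday when the month's 13th has weekday Fri.
Jan 13 is Fri ✓; Feb 13 is Mon; Mar 13 is Mon; Apr 13 is Thu; May 13 is Sat; Jun 13 is Tue; Jul 13 is Thu; Aug 13 is Sun; Sep 13 is Wed; Oct 13 is Fri ✓; Nov 13 is Mon; Dec 13 is Wed.
Friday the 13ths: Jan, Oct.

2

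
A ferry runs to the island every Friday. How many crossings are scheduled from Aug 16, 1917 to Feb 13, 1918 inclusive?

26 Fridays

Aug 16, 1917 is a Thursday.
The range spans 182 days (inclusive of both endpoints).
182 = 7 × 26, so the span is exactly 26 full weeks.
Each full week contributes one Friday: 26 so far.
Total: 26.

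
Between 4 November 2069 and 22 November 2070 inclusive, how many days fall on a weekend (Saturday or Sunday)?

4 November 2069 is a Monday.
The range spans 384 days (inclusive of both endpoints).
384 = 7 × 54 + 6, so there are 54 full weeks plus 6 extra days.
Each full week contributes 2 weekend days (Sat, Sun): 54 × 2 = 108.
The 6 extra days are Monday, Tuesday, Wednesday, Thursday, Friday, Saturday — 1 of them qualifies.
Total: 108 + 1 = 109.

109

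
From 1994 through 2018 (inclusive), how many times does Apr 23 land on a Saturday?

Day of week of April 23 in each year:
1994: Sat ✓, 1995: Sun, 1996: Tue, 1997: Wed, 1998: Thu, 1999: Fri, 2000: Sun, 2001: Mon, 2002: Tue, 2003: Wed, 2004: Fri, 2005: Sat ✓, 2006: Sun, 2007: Mon, 2008: Wed, 2009: Thu, 2010: Fri, 2011: Sat ✓, 2012: Mon, 2013: Tue, 2014: Wed, 2015: Thu, 2016: Sat ✓, 2017: Sun, 2018: Mon
Saturdays: 1994, 2005, 2011, 2016.

4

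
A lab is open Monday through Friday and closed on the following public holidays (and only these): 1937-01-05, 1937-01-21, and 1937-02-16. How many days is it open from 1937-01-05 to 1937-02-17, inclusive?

29

1937-01-05 is a Tuesday.
That's 44 days from start to end, counting both.
44 = 7 × 6 + 2, so there are 6 full weeks plus 2 extra days.
Each full week contributes 5 weekdays (Mon–Fri): 6 × 5 = 30.
The 2 extra days are Tue, Wed — 2 of them qualify.
Total: 30 + 2 = 32.
Holidays: 1937-01-05 (Tue); 1937-01-21 (Thu); 1937-02-16 (Tue).
All 3 holidays fall on weekdays, so subtract 3.
Business days: 32 − 3 = 29.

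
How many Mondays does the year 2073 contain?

Jan 1, 2073 is a Sunday.
From Jan 1, 2073 to Dec 31, 2073 is 365 days inclusive.
365 = 7 × 52 + 1, so there are 52 full weeks plus 1 extra day.
Each full week contributes one Monday: 52 so far.
The 1 extra day is Sunday — none qualify.
Total: 52 + 0 = 52.

52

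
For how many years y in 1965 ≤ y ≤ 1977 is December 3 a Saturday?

2

Day of week of December 3 in each year:
1965: Fri, 1966: Sat ✓, 1967: Sun, 1968: Tue, 1969: Wed, 1970: Thu, 1971: Fri, 1972: Sun, 1973: Mon, 1974: Tue, 1975: Wed, 1976: Fri, 1977: Sat ✓
Saturdays: 1966, 1977.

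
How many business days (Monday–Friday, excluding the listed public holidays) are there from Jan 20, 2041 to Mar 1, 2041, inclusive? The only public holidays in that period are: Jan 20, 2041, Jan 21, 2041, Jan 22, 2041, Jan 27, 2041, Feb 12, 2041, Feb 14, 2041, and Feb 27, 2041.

25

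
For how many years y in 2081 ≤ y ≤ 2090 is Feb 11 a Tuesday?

2

Day of week of February 11 in each year:
2081: Tue ✓, 2082: Wed, 2083: Thu, 2084: Fri, 2085: Sun, 2086: Mon, 2087: Tue ✓, 2088: Wed, 2089: Fri, 2090: Sat
Tuesdays: 2081, 2087.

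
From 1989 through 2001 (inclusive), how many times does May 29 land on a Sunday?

Day of week of May 29 in each year:
1989: Mon, 1990: Tue, 1991: Wed, 1992: Fri, 1993: Sat, 1994: Sun ✓, 1995: Mon, 1996: Wed, 1997: Thu, 1998: Fri, 1999: Sat, 2000: Mon, 2001: Tue
Sundays: 1994.

1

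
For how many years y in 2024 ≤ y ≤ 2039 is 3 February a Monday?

Day of week of February 3 in each year:
2024: Sat, 2025: Mon ✓, 2026: Tue, 2027: Wed, 2028: Thu, 2029: Sat, 2030: Sun, 2031: Mon ✓, 2032: Tue, 2033: Thu, 2034: Fri, 2035: Sat, 2036: Sun, 2037: Tue, 2038: Wed, 2039: Thu
Mondays: 2025, 2031.

2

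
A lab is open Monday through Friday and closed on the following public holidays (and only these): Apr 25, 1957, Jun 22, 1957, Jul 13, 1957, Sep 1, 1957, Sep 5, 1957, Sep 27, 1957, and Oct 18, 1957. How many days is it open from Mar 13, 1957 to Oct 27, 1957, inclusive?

Mar 13, 1957 is a Wednesday.
The range spans 229 days (inclusive of both endpoints).
229 = 7 × 32 + 5, so there are 32 full weeks plus 5 extra days.
Each full week contributes 5 weekdays (Mon–Fri): 32 × 5 = 160.
The 5 extra days are Wednesday, Thursday, Friday, Saturday, Sunday — 3 of them qualify.
Total: 160 + 3 = 163.
Holidays: Apr 25, 1957 (Thu); Jun 22, 1957 (Sat); Jul 13, 1957 (Sat); Sep 1, 1957 (Sun); Sep 5, 1957 (Thu); Sep 27, 1957 (Fri); Oct 18, 1957 (Fri).
4 of the 7 holidays fall on weekdays; the rest are weekends and were already excluded.
Business days: 163 − 4 = 159.

159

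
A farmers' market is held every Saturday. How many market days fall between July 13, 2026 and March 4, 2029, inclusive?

July 13, 2026 is a Monday.
The range spans 966 days (inclusive of both endpoints).
966 = 7 × 138, so the span is exactly 138 full weeks.
Each full week contributes one Saturday: 138 so far.

138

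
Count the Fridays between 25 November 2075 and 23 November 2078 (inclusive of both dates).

25 November 2075 is a Monday.
The range spans 1095 days (inclusive of both endpoints).
1095 = 7 × 156 + 3, so there are 156 full weeks plus 3 extra days.
Each full week contributes one Friday: 156 so far.
The 3 extra days are Monday, Tuesday, Wednesday — none qualify.
Total: 156 + 0 = 156.

156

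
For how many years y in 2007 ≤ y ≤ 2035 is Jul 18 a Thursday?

Day of week of July 18 in each year:
2007: Wed, 2008: Fri, 2009: Sat, 2010: Sun, 2011: Mon, 2012: Wed, 2013: Thu ✓, 2014: Fri, 2015: Sat, 2016: Mon, 2017: Tue, 2018: Wed, 2019: Thu ✓, 2020: Sat, 2021: Sun, 2022: Mon, 2023: Tue, 2024: Thu ✓, 2025: Fri, 2026: Sat, 2027: Sun, 2028: Tue, 2029: Wed, 2030: Thu ✓, 2031: Fri, 2032: Sun, 2033: Mon, 2034: Tue, 2035: Wed
Thursdays: 2013, 2019, 2024, 2030.

4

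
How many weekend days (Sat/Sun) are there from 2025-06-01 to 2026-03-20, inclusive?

2025-06-01 is a Sunday.
That's 293 days from start to end, counting both.
293 = 7 × 41 + 6, so there are 41 full weeks plus 6 extra days.
Each full week contributes 2 weekend days (Sat, Sun): 41 × 2 = 82.
The 6 extra days are Sunday, Monday, Tuesday, Wednesday, Thursday, Friday — 1 of them qualifies.
Total: 82 + 1 = 83.

83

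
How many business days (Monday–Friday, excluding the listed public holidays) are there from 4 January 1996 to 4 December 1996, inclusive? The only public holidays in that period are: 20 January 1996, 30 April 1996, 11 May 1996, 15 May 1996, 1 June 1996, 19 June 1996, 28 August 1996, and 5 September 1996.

4 January 1996 is a Thursday.
From 4 January 1996 to 4 December 1996 is 336 days inclusive.
336 = 7 × 48, so the span is exactly 48 full weeks.
Each full week contributes 5 weekdays (Mon–Fri): 48 × 5 = 240.
Holidays: 20 January 1996 (Sat); 30 April 1996 (Tue); 11 May 1996 (Sat); 15 May 1996 (Wed); 1 June 1996 (Sat); 19 June 1996 (Wed); 28 August 1996 (Wed); 5 September 1996 (Thu).
5 of the 8 holidays fall on weekdays; the rest are weekends and were already excluded.
Business days: 240 − 5 = 235.

235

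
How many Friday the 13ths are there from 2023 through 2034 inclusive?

20

Friday-the-13ths by year:
2023: Jan, Oct
2024: Sep, Dec
2025: Jun
2026: Feb, Mar, Nov
2027: Aug
2028: Oct
2029: Apr, Jul
2030: Sep, Dec
2031: Jun
2032: Feb, Aug
2033: May
2034: Jan, Oct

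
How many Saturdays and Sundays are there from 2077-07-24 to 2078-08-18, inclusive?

2077-07-24 is a Saturday.
From 2077-07-24 to 2078-08-18 is 391 days inclusive.
391 = 7 × 55 + 6, so there are 55 full weeks plus 6 extra days.
Each full week contributes 2 weekend days (Sat, Sun): 55 × 2 = 110.
The 6 extra days are Sat, Sun, Mon, Tue, Wed, Thu — 2 of them qualify.
Total: 110 + 2 = 112.

112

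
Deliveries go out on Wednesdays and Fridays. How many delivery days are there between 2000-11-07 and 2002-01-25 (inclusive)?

128

2000-11-07 is a Tuesday.
The range spans 445 days (inclusive of both endpoints).
445 = 7 × 63 + 4, so there are 63 full weeks plus 4 extra days.
Each full week contributes 2 days from the set (Wed, Fri): 63 × 2 = 126.
The 4 extra days are Tue, Wed, Thu, Fri — 2 of them qualify.
Total: 126 + 2 = 128.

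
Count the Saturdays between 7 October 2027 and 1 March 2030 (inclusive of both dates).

125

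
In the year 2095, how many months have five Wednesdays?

4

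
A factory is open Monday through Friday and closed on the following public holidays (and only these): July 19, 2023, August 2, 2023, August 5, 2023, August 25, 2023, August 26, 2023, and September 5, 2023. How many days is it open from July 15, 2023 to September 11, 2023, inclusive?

37

July 15, 2023 is a Saturday.
That's 59 days from start to end, counting both.
59 = 7 × 8 + 3, so there are 8 full weeks plus 3 extra days.
Each full week contributes 5 weekdays (Mon–Fri): 8 × 5 = 40.
The 3 extra days are Sat, Sun, Mon — 1 of them qualifies.
Total: 40 + 1 = 41.
Holidays: July 19, 2023 (Wed); August 2, 2023 (Wed); August 5, 2023 (Sat); August 25, 2023 (Fri); August 26, 2023 (Sat); September 5, 2023 (Tue).
4 of the 6 holidays fall on weekdays; the rest are weekends and were already excluded.
Business days: 41 − 4 = 37.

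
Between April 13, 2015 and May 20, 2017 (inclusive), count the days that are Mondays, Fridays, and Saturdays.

April 13, 2015 is a Monday.
The range spans 769 days (inclusive of both endpoints).
769 = 7 × 109 + 6, so there are 109 full weeks plus 6 extra days.
Each full week contributes 3 days from the set (Mon, Fri, Sat): 109 × 3 = 327.
The 6 extra days are Monday, Tuesday, Wednesday, Thursday, Friday, Saturday — 3 of them qualify.
Total: 327 + 3 = 330.

330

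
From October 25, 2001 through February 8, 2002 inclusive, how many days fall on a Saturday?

October 25, 2001 is a Thursday.
From October 25, 2001 to February 8, 2002 is 107 days inclusive.
107 = 7 × 15 + 2, so there are 15 full weeks plus 2 extra days.
Each full week contributes one Saturday: 15 so far.
The 2 extra days are Thu, Fri — none qualify.
Total: 15 + 0 = 15.

15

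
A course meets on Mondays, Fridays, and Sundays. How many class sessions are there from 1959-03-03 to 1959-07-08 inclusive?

1959-03-03 is a Tuesday.
That's 128 days from start to end, counting both.
128 = 7 × 18 + 2, so there are 18 full weeks plus 2 extra days.
Each full week contributes 3 days from the set (Mon, Fri, Sun): 18 × 3 = 54.
The 2 extra days are Tue, Wed — none qualify.
Total: 54 + 0 = 54.

54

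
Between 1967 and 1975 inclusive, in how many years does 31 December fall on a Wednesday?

Day of week of December 31 in each year:
1967: Sun, 1968: Tue, 1969: Wed ✓, 1970: Thu, 1971: Fri, 1972: Sun, 1973: Mon, 1974: Tue, 1975: Wed ✓
Wednesdays: 1969, 1975.

2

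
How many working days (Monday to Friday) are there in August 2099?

21

August 1, 2099 is a Saturday.
From August 1, 2099 to August 31, 2099 is 31 days inclusive.
31 = 7 × 4 + 3, so there are 4 full weeks plus 3 extra days.
Each full week contributes 5 weekdays (Mon–Fri): 4 × 5 = 20.
The 3 extra days are Saturday, Sunday, Monday — 1 of them qualifies.
Total: 20 + 1 = 21.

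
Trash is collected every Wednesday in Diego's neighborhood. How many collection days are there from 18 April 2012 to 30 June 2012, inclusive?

18 April 2012 is a Wednesday.
The range spans 74 days (inclusive of both endpoints).
74 = 7 × 10 + 4, so there are 10 full weeks plus 4 extra days.
Each full week contributes one Wednesday: 10 so far.
The 4 extra days are Wednesday, Thursday, Friday, Saturday — 1 of them qualifies.
Total: 10 + 1 = 11.

11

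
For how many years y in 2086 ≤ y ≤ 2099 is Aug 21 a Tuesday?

Day of week of August 21 in each year:
2086: Wed, 2087: Thu, 2088: Sat, 2089: Sun, 2090: Mon, 2091: Tue ✓, 2092: Thu, 2093: Fri, 2094: Sat, 2095: Sun, 2096: Tue ✓, 2097: Wed, 2098: Thu, 2099: Fri
Tuesdays: 2091, 2096.

2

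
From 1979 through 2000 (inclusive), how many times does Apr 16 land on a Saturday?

Day of week of April 16 in each year:
1979: Mon, 1980: Wed, 1981: Thu, 1982: Fri, 1983: Sat ✓, 1984: Mon, 1985: Tue, 1986: Wed, 1987: Thu, 1988: Sat ✓, 1989: Sun, 1990: Mon, 1991: Tue, 1992: Thu, 1993: Fri, 1994: Sat ✓, 1995: Sun, 1996: Tue, 1997: Wed, 1998: Thu, 1999: Fri, 2000: Sun
Saturdays: 1983, 1988, 1994.

3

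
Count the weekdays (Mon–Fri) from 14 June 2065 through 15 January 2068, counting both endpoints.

14 June 2065 is a Sunday.
From 14 June 2065 to 15 January 2068 is 946 days inclusive.
946 = 7 × 135 + 1, so there are 135 full weeks plus 1 extra day.
Each full week contributes 5 weekdays (Mon–Fri): 135 × 5 = 675.
The 1 extra day is Sunday — none qualify.
Total: 675 + 0 = 675.

675 weekdays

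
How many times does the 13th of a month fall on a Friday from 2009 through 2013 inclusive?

10

Friday-the-13ths by year:
2009: Feb, Mar, Nov
2010: Aug
2011: May
2012: Jan, Apr, Jul
2013: Sep, Dec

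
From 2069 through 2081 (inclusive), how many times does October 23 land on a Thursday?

2

Day of week of October 23 in each year:
2069: Wed, 2070: Thu ✓, 2071: Fri, 2072: Sun, 2073: Mon, 2074: Tue, 2075: Wed, 2076: Fri, 2077: Sat, 2078: Sun, 2079: Mon, 2080: Wed, 2081: Thu ✓
Thursdays: 2070, 2081.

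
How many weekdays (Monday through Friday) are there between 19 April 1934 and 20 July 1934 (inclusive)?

19 April 1934 is a Thursday.
The range spans 93 days (inclusive of both endpoints).
93 = 7 × 13 + 2, so there are 13 full weeks plus 2 extra days.
Each full week contributes 5 weekdays (Mon–Fri): 13 × 5 = 65.
The 2 extra days are Thu, Fri — 2 of them qualify.
Total: 65 + 2 = 67.

67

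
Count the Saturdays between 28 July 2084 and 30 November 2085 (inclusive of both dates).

28 July 2084 is a Friday.
That's 491 days from start to end, counting both.
491 = 7 × 70 + 1, so there are 70 full weeks plus 1 extra day.
Each full week contributes one Saturday: 70 so far.
The 1 extra day is Friday — none qualify.
Total: 70 + 0 = 70.

70 Saturdays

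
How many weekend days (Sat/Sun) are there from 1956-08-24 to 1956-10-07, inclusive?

14

1956-08-24 is a Friday.
The range spans 45 days (inclusive of both endpoints).
45 = 7 × 6 + 3, so there are 6 full weeks plus 3 extra days.
Each full week contributes 2 weekend days (Sat, Sun): 6 × 2 = 12.
The 3 extra days are Fri, Sat, Sun — 2 of them qualify.
Total: 12 + 2 = 14.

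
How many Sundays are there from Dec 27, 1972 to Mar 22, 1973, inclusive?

12 Sundays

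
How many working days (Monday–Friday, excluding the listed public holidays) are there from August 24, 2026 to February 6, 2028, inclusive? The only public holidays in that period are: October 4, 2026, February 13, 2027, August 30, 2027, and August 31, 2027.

378

August 24, 2026 is a Monday.
The range spans 532 days (inclusive of both endpoints).
532 = 7 × 76, so the span is exactly 76 full weeks.
Each full week contributes 5 weekdays (Mon–Fri): 76 × 5 = 380.
Holidays: October 4, 2026 (Sun); February 13, 2027 (Sat); August 30, 2027 (Mon); August 31, 2027 (Tue).
2 of the 4 holidays fall on weekdays; the rest are weekends and were already excluded.
Business days: 380 − 2 = 378.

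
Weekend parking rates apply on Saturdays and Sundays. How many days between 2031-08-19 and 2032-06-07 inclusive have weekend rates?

84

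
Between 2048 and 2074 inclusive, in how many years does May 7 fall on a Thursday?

4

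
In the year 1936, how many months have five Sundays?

4

A month has five Sundays exactly when Sunday falls within its first (length − 28) days.
Jan: 31 days, starts Wed → 5 of Wed, Thu, Fri
Feb: 29 days, starts Sat → 5 of Sat
Mar: 31 days, starts Sun → 5 of Sun, Mon, Tue ✓
Apr: 30 days, starts Wed → 5 of Wed, Thu
May: 31 days, starts Fri → 5 of Fri, Sat, Sun ✓
Jun: 30 days, starts Mon → 5 of Mon, Tue
Jul: 31 days, starts Wed → 5 of Wed, Thu, Fri
Aug: 31 days, starts Sat → 5 of Sat, Sun, Mon ✓
Sep: 30 days, starts Tue → 5 of Tue, Wed
Oct: 31 days, starts Thu → 5 of Thu, Fri, Sat
Nov: 30 days, starts Sun → 5 of Sun, Mon ✓
Dec: 31 days, starts Tue → 5 of Tue, Wed, Thu
Months with five Sundays: Mar, May, Aug, Nov.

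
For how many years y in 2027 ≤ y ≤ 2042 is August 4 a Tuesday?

Day of week of August 4 in each year:
2027: Wed, 2028: Fri, 2029: Sat, 2030: Sun, 2031: Mon, 2032: Wed, 2033: Thu, 2034: Fri, 2035: Sat, 2036: Mon, 2037: Tue ✓, 2038: Wed, 2039: Thu, 2040: Sat, 2041: Sun, 2042: Mon
Tuesdays: 2037.

1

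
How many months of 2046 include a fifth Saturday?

A month has five Saturdays exactly when Saturday falls within its first (length − 28) days.
Jan: 31 days, starts Mon → 5 of Mon, Tue, Wed
Feb: 28 days, starts Thu → 5 of (none)
Mar: 31 days, starts Thu → 5 of Thu, Fri, Sat ✓
Apr: 30 days, starts Sun → 5 of Sun, Mon
May: 31 days, starts Tue → 5 of Tue, Wed, Thu
Jun: 30 days, starts Fri → 5 of Fri, Sat ✓
Jul: 31 days, starts Sun → 5 of Sun, Mon, Tue
Aug: 31 days, starts Wed → 5 of Wed, Thu, Fri
Sep: 30 days, starts Sat → 5 of Sat, Sun ✓
Oct: 31 days, starts Mon → 5 of Mon, Tue, Wed
Nov: 30 days, starts Thu → 5 of Thu, Fri
Dec: 31 days, starts Sat → 5 of Sat, Sun, Mon ✓
Months with five Saturdays: Mar, Jun, Sep, Dec.

4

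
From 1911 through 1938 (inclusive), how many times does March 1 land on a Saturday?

Day of week of March 1 in each year:
1911: Wed, 1912: Fri, 1913: Sat ✓, 1914: Sun, 1915: Mon, 1916: Wed, 1917: Thu, 1918: Fri, 1919: Sat ✓, 1920: Mon, 1921: Tue, 1922: Wed, 1923: Thu, 1924: Sat ✓, 1925: Sun, 1926: Mon, 1927: Tue, 1928: Thu, 1929: Fri, 1930: Sat ✓, 1931: Sun, 1932: Tue, 1933: Wed, 1934: Thu, 1935: Fri, 1936: Sun, 1937: Mon, 1938: Tue
Saturdays: 1913, 1919, 1924, 1930.

4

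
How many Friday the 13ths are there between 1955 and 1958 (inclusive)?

7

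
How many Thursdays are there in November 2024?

November 1, 2024 is a Friday.
From November 1, 2024 to November 30, 2024 is 30 days inclusive.
30 = 7 × 4 + 2, so there are 4 full weeks plus 2 extra days.
Each full week contributes one Thursday: 4 so far.
The 2 extra days are Fri, Sat — none qualify.
Total: 4 + 0 = 4.

4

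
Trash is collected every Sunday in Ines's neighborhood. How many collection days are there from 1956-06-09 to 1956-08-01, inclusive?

8 Sundays

1956-06-09 is a Saturday.
That's 54 days from start to end, counting both.
54 = 7 × 7 + 5, so there are 7 full weeks plus 5 extra days.
Each full week contributes one Sunday: 7 so far.
The 5 extra days are Saturday, Sunday, Monday, Tuesday, Wednesday — 1 of them qualifies.
Total: 7 + 1 = 8.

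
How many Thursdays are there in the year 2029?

January 1, 2029 is a Monday.
From January 1, 2029 to December 31, 2029 is 365 days inclusive.
365 = 7 × 52 + 1, so there are 52 full weeks plus 1 extra day.
Each full week contributes one Thursday: 52 so far.
The 1 extra day is Mon — none qualify.
Total: 52 + 0 = 52.

52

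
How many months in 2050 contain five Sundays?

A month has five Sundays exactly when Sunday falls within its first (length − 28) days.
Jan: 31 days, starts Sat → 5 of Sat, Sun, Mon ✓
Feb: 28 days, starts Tue → 5 of (none)
Mar: 31 days, starts Tue → 5 of Tue, Wed, Thu
Apr: 30 days, starts Fri → 5 of Fri, Sat
May: 31 days, starts Sun → 5 of Sun, Mon, Tue ✓
Jun: 30 days, starts Wed → 5 of Wed, Thu
Jul: 31 days, starts Fri → 5 of Fri, Sat, Sun ✓
Aug: 31 days, starts Mon → 5 of Mon, Tue, Wed
Sep: 30 days, starts Thu → 5 of Thu, Fri
Oct: 31 days, starts Sat → 5 of Sat, Sun, Mon ✓
Nov: 30 days, starts Tue → 5 of Tue, Wed
Dec: 31 days, starts Thu → 5 of Thu, Fri, Sat
Months with five Sundays: Jan, May, Jul, Oct.

4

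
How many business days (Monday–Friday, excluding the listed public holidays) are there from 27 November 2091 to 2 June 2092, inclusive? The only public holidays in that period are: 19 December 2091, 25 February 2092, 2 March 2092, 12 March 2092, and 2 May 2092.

131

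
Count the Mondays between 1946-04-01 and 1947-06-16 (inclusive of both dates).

1946-04-01 is a Monday.
That's 442 days from start to end, counting both.
442 = 7 × 63 + 1, so there are 63 full weeks plus 1 extra day.
Each full week contributes one Monday: 63 so far.
The 1 extra day is Monday — 1 of them qualifies.
Total: 63 + 1 = 64.

64 Mondays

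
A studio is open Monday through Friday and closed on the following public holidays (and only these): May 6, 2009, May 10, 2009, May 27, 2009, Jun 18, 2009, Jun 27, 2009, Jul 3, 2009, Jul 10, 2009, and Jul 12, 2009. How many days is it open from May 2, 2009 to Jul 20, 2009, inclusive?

May 2, 2009 is a Saturday.
The range spans 80 days (inclusive of both endpoints).
80 = 7 × 11 + 3, so there are 11 full weeks plus 3 extra days.
Each full week contributes 5 weekdays (Mon–Fri): 11 × 5 = 55.
The 3 extra days are Saturday, Sunday, Monday — 1 of them qualifies.
Total: 55 + 1 = 56.
Holidays: May 6, 2009 (Wed); May 10, 2009 (Sun); May 27, 2009 (Wed); Jun 18, 2009 (Thu); Jun 27, 2009 (Sat); Jul 3, 2009 (Fri); Jul 10, 2009 (Fri); Jul 12, 2009 (Sun).
5 of the 8 holidays fall on weekdays; the rest are weekends and were already excluded.
Business days: 56 − 5 = 51.

51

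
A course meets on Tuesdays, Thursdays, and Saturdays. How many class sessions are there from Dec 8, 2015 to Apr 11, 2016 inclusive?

54

Dec 8, 2015 is a Tuesday.
That's 126 days from start to end, counting both.
126 = 7 × 18, so the span is exactly 18 full weeks.
Each full week contributes 3 days from the set (Tue, Thu, Sat): 18 × 3 = 54.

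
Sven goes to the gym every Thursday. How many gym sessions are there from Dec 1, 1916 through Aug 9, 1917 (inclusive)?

36 Thursdays

Dec 1, 1916 is a Friday.
That's 252 days from start to end, counting both.
252 = 7 × 36, so the span is exactly 36 full weeks.
Each full week contributes one Thursday: 36 so far.
Total: 36.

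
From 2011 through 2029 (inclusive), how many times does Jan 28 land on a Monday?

2

Day of week of January 28 in each year:
2011: Fri, 2012: Sat, 2013: Mon ✓, 2014: Tue, 2015: Wed, 2016: Thu, 2017: Sat, 2018: Sun, 2019: Mon ✓, 2020: Tue, 2021: Thu, 2022: Fri, 2023: Sat, 2024: Sun, 2025: Tue, 2026: Wed, 2027: Thu, 2028: Fri, 2029: Sun
Mondays: 2013, 2019.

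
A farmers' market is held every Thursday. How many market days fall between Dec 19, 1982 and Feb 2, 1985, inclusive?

Dec 19, 1982 is a Sunday.
That's 777 days from start to end, counting both.
777 = 7 × 111, so the span is exactly 111 full weeks.
Each full week contributes one Thursday: 111 so far.

111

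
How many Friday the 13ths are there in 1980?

1

The 13th falls on a Friday when the month's 13th has weekday Fri.
Jan 13 is Sun; Feb 13 is Wed; Mar 13 is Thu; Apr 13 is Sun; May 13 is Tue; Jun 13 is Fri ✓; Jul 13 is Sun; Aug 13 is Wed; Sep 13 is Sat; Oct 13 is Mon; Nov 13 is Thu; Dec 13 is Sat.
Friday the 13ths: Jun.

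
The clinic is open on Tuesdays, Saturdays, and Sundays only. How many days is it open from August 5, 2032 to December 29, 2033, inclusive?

August 5, 2032 is a Thursday.
From August 5, 2032 to December 29, 2033 is 512 days inclusive.
512 = 7 × 73 + 1, so there are 73 full weeks plus 1 extra day.
Each full week contributes 3 days from the set (Tue, Sat, Sun): 73 × 3 = 219.
The 1 extra day is Thursday — none qualify.
Total: 219 + 0 = 219.

219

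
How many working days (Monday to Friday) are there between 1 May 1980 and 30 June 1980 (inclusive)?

1 May 1980 is a Thursday.
That's 61 days from start to end, counting both.
61 = 7 × 8 + 5, so there are 8 full weeks plus 5 extra days.
Each full week contributes 5 weekdays (Mon–Fri): 8 × 5 = 40.
The 5 extra days are Thu, Fri, Sat, Sun, Mon — 3 of them qualify.
Total: 40 + 3 = 43.

43 weekdays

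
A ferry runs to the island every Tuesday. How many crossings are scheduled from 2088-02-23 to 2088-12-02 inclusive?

2088-02-23 is a Monday.
The range spans 284 days (inclusive of both endpoints).
284 = 7 × 40 + 4, so there are 40 full weeks plus 4 extra days.
Each full week contributes one Tuesday: 40 so far.
The 4 extra days are Mon, Tue, Wed, Thu — 1 of them qualifies.
Total: 40 + 1 = 41.

41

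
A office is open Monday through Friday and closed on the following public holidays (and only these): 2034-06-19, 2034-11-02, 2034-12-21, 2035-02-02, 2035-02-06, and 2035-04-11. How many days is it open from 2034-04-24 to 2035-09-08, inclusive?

354 working days

2034-04-24 is a Monday.
From 2034-04-24 to 2035-09-08 is 503 days inclusive.
503 = 7 × 71 + 6, so there are 71 full weeks plus 6 extra days.
Each full week contributes 5 weekdays (Mon–Fri): 71 × 5 = 355.
The 6 extra days are Mon, Tue, Wed, Thu, Fri, Sat — 5 of them qualify.
Total: 355 + 5 = 360.
Holidays: 2034-06-19 (Mon); 2034-11-02 (Thu); 2034-12-21 (Thu); 2035-02-02 (Fri); 2035-02-06 (Tue); 2035-04-11 (Wed).
All 6 holidays fall on weekdays, so subtract 6.
Business days: 360 − 6 = 354.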